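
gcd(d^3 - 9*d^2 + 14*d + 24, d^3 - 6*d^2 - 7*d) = d + 1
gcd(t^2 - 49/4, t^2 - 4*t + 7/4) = t - 7/2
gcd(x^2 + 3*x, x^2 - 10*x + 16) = 1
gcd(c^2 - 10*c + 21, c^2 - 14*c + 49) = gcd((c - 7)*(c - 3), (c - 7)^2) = c - 7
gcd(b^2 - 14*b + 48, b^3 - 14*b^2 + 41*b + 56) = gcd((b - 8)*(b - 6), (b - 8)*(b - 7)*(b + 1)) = b - 8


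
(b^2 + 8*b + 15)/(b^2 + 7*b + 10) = (b + 3)/(b + 2)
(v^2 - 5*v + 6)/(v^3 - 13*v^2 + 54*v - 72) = (v - 2)/(v^2 - 10*v + 24)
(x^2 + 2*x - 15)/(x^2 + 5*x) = (x - 3)/x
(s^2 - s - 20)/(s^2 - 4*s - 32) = (s - 5)/(s - 8)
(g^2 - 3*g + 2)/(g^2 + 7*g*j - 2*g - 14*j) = (g - 1)/(g + 7*j)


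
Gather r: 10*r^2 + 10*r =10*r^2 + 10*r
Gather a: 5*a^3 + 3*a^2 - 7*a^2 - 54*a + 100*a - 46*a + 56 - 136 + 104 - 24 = 5*a^3 - 4*a^2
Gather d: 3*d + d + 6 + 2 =4*d + 8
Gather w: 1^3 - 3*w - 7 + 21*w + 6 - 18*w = 0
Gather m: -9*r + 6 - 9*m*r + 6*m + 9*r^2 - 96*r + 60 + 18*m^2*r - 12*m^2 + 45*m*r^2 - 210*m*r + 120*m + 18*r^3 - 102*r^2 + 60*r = m^2*(18*r - 12) + m*(45*r^2 - 219*r + 126) + 18*r^3 - 93*r^2 - 45*r + 66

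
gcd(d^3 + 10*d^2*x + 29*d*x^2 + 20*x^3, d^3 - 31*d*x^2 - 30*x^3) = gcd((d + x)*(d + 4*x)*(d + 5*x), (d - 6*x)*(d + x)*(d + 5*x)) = d^2 + 6*d*x + 5*x^2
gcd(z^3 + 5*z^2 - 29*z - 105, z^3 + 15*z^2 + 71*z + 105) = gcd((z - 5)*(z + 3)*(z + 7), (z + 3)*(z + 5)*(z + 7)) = z^2 + 10*z + 21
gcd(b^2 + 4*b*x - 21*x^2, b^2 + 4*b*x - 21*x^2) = -b^2 - 4*b*x + 21*x^2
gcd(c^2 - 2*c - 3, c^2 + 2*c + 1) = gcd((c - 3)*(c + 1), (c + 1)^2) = c + 1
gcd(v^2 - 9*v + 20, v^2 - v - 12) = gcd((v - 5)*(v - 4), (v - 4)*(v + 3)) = v - 4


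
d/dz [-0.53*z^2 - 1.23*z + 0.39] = -1.06*z - 1.23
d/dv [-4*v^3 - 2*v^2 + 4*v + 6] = -12*v^2 - 4*v + 4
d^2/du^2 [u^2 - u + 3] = 2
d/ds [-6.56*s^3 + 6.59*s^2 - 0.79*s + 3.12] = -19.68*s^2 + 13.18*s - 0.79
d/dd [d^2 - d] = 2*d - 1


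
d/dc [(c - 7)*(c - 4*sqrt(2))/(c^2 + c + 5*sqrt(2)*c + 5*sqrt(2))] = (-(c - 7)*(c - 4*sqrt(2))*(2*c + 1 + 5*sqrt(2)) + (2*c - 7 - 4*sqrt(2))*(c^2 + c + 5*sqrt(2)*c + 5*sqrt(2)))/(c^2 + c + 5*sqrt(2)*c + 5*sqrt(2))^2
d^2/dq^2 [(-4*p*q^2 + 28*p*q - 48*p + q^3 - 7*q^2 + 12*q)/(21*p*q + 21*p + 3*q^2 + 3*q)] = 2*((-4*p + 3*q - 7)*(7*p*q + 7*p + q^2 + q)^2 - (7*p + 2*q + 1)^2*(4*p*q^2 - 28*p*q + 48*p - q^3 + 7*q^2 - 12*q) + (7*p*q + 7*p + q^2 + q)*(4*p*q^2 - 28*p*q + 48*p - q^3 + 7*q^2 - 12*q - (7*p + 2*q + 1)*(-8*p*q + 28*p + 3*q^2 - 14*q + 12)))/(3*(7*p*q + 7*p + q^2 + q)^3)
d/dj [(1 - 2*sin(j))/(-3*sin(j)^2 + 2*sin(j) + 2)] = 6*(sin(j) + cos(j)^2 - 2)*cos(j)/(3*sin(j)^2 - 2*sin(j) - 2)^2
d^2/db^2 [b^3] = 6*b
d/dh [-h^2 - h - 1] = -2*h - 1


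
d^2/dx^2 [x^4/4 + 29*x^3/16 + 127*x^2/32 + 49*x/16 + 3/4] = 3*x^2 + 87*x/8 + 127/16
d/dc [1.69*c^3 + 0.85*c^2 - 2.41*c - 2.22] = 5.07*c^2 + 1.7*c - 2.41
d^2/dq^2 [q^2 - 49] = 2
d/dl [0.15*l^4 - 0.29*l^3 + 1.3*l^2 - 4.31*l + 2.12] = 0.6*l^3 - 0.87*l^2 + 2.6*l - 4.31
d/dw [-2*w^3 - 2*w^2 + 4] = 2*w*(-3*w - 2)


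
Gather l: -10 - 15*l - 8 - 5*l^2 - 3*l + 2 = -5*l^2 - 18*l - 16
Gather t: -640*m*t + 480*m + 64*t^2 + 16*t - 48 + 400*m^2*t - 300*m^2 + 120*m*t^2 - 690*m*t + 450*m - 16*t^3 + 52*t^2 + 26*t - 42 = -300*m^2 + 930*m - 16*t^3 + t^2*(120*m + 116) + t*(400*m^2 - 1330*m + 42) - 90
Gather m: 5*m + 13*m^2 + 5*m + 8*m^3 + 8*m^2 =8*m^3 + 21*m^2 + 10*m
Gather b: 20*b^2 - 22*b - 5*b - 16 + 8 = 20*b^2 - 27*b - 8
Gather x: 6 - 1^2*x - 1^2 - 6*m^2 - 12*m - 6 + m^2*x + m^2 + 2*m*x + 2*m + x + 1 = -5*m^2 - 10*m + x*(m^2 + 2*m)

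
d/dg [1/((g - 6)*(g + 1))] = (5 - 2*g)/(g^4 - 10*g^3 + 13*g^2 + 60*g + 36)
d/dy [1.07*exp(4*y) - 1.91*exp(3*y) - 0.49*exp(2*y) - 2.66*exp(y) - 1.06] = (4.28*exp(3*y) - 5.73*exp(2*y) - 0.98*exp(y) - 2.66)*exp(y)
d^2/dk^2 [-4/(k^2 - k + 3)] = 8*(k^2 - k - (2*k - 1)^2 + 3)/(k^2 - k + 3)^3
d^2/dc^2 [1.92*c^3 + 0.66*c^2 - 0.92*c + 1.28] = 11.52*c + 1.32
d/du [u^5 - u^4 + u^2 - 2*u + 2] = 5*u^4 - 4*u^3 + 2*u - 2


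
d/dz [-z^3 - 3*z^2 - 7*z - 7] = -3*z^2 - 6*z - 7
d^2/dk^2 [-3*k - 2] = 0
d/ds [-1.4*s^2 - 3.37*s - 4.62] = -2.8*s - 3.37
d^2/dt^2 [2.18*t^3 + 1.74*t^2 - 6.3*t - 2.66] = 13.08*t + 3.48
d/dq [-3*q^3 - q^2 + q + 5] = -9*q^2 - 2*q + 1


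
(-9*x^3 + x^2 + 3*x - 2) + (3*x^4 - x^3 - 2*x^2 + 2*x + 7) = 3*x^4 - 10*x^3 - x^2 + 5*x + 5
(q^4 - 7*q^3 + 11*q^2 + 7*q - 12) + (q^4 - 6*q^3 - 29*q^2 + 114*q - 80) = 2*q^4 - 13*q^3 - 18*q^2 + 121*q - 92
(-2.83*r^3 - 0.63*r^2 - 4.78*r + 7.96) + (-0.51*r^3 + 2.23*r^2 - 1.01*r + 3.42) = -3.34*r^3 + 1.6*r^2 - 5.79*r + 11.38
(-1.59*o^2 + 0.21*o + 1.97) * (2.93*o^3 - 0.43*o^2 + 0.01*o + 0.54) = -4.6587*o^5 + 1.299*o^4 + 5.6659*o^3 - 1.7036*o^2 + 0.1331*o + 1.0638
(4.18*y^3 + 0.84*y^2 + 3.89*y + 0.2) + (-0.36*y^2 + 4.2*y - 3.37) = 4.18*y^3 + 0.48*y^2 + 8.09*y - 3.17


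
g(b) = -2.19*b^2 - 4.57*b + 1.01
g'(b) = -4.38*b - 4.57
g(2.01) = -17.02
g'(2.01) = -13.37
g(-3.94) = -14.98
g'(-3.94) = 12.69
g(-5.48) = -39.71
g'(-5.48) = 19.43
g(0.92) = -5.05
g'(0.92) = -8.60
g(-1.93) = 1.67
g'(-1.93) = 3.88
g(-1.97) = 1.51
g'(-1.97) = 4.06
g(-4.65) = -25.09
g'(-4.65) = 15.80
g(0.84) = -4.37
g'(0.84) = -8.25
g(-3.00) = -4.99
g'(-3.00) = 8.57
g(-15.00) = -423.19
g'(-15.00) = 61.13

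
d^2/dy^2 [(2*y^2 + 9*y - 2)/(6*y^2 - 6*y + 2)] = (99*y^3 - 72*y^2 - 27*y + 17)/(27*y^6 - 81*y^5 + 108*y^4 - 81*y^3 + 36*y^2 - 9*y + 1)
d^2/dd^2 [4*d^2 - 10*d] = 8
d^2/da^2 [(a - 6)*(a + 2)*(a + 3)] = 6*a - 2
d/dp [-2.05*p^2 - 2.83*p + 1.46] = -4.1*p - 2.83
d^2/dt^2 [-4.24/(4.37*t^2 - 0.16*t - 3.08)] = (-161.941712*t^2 + 5.929216*t + 4.24*(8.74*t - 0.16)*(17.48*t - 0.32) + 114.137408)/(-4.37*t^2 + 0.16*t + 3.08)^3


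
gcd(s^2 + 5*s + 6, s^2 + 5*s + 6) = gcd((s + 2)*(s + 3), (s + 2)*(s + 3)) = s^2 + 5*s + 6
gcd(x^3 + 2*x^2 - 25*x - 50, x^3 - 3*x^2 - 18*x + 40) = x - 5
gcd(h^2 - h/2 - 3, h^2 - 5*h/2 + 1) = h - 2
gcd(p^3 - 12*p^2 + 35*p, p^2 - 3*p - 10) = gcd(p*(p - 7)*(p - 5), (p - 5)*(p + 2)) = p - 5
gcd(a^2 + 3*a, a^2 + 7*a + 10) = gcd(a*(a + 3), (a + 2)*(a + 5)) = 1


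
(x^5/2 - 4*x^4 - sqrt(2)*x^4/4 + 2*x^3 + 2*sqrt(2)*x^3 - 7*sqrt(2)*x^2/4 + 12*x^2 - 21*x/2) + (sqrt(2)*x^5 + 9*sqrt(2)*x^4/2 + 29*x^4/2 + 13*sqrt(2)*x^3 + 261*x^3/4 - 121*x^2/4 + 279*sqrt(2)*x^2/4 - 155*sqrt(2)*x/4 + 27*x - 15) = x^5/2 + sqrt(2)*x^5 + 17*sqrt(2)*x^4/4 + 21*x^4/2 + 15*sqrt(2)*x^3 + 269*x^3/4 - 73*x^2/4 + 68*sqrt(2)*x^2 - 155*sqrt(2)*x/4 + 33*x/2 - 15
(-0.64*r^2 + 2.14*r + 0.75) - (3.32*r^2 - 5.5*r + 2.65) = -3.96*r^2 + 7.64*r - 1.9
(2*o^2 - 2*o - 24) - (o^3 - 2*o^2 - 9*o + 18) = -o^3 + 4*o^2 + 7*o - 42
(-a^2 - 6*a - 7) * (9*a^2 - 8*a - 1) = -9*a^4 - 46*a^3 - 14*a^2 + 62*a + 7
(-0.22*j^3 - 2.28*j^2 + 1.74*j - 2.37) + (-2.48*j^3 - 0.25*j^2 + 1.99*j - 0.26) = -2.7*j^3 - 2.53*j^2 + 3.73*j - 2.63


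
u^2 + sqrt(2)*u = u*(u + sqrt(2))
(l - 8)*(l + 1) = l^2 - 7*l - 8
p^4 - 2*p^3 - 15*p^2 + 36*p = p*(p - 3)^2*(p + 4)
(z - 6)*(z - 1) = z^2 - 7*z + 6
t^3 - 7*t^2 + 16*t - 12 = (t - 3)*(t - 2)^2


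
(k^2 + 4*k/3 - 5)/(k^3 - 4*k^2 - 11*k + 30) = (k - 5/3)/(k^2 - 7*k + 10)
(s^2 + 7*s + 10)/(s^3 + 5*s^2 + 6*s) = (s + 5)/(s*(s + 3))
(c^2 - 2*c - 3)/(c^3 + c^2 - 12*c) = (c + 1)/(c*(c + 4))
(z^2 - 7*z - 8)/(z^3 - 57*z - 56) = 1/(z + 7)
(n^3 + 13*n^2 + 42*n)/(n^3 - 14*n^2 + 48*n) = (n^2 + 13*n + 42)/(n^2 - 14*n + 48)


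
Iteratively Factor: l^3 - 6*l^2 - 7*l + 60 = (l - 4)*(l^2 - 2*l - 15) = (l - 4)*(l + 3)*(l - 5)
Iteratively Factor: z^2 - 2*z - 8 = (z - 4)*(z + 2)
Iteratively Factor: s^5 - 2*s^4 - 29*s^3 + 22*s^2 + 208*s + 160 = (s - 4)*(s^4 + 2*s^3 - 21*s^2 - 62*s - 40) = (s - 4)*(s + 1)*(s^3 + s^2 - 22*s - 40) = (s - 4)*(s + 1)*(s + 4)*(s^2 - 3*s - 10) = (s - 5)*(s - 4)*(s + 1)*(s + 4)*(s + 2)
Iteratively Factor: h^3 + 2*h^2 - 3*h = (h + 3)*(h^2 - h) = h*(h + 3)*(h - 1)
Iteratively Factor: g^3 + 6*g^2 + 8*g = (g + 2)*(g^2 + 4*g) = (g + 2)*(g + 4)*(g)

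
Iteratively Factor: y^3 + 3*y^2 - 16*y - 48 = (y + 3)*(y^2 - 16) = (y + 3)*(y + 4)*(y - 4)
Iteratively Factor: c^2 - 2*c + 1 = (c - 1)*(c - 1)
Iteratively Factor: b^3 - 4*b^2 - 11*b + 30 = (b + 3)*(b^2 - 7*b + 10) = (b - 2)*(b + 3)*(b - 5)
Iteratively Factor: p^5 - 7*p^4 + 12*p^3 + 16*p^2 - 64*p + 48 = (p - 2)*(p^4 - 5*p^3 + 2*p^2 + 20*p - 24) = (p - 2)^2*(p^3 - 3*p^2 - 4*p + 12) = (p - 2)^3*(p^2 - p - 6) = (p - 2)^3*(p + 2)*(p - 3)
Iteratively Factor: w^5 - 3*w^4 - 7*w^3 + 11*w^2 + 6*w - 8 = (w - 4)*(w^4 + w^3 - 3*w^2 - w + 2) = (w - 4)*(w + 2)*(w^3 - w^2 - w + 1) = (w - 4)*(w - 1)*(w + 2)*(w^2 - 1) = (w - 4)*(w - 1)*(w + 1)*(w + 2)*(w - 1)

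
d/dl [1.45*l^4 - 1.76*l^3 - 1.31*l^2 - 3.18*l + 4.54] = 5.8*l^3 - 5.28*l^2 - 2.62*l - 3.18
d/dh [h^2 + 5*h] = 2*h + 5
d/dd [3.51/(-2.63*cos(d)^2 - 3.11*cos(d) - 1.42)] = -(18.4626*cos(d) + 10.9161)*sin(d)/(2.63*cos(d)^2 + 3.11*cos(d) + 1.42)^2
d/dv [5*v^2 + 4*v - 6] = 10*v + 4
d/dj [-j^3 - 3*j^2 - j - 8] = -3*j^2 - 6*j - 1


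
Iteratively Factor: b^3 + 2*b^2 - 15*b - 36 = (b + 3)*(b^2 - b - 12) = (b + 3)^2*(b - 4)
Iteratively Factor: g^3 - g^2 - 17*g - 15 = (g - 5)*(g^2 + 4*g + 3) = (g - 5)*(g + 3)*(g + 1)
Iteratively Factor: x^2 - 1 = (x + 1)*(x - 1)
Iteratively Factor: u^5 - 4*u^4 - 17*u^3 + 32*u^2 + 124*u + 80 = (u + 1)*(u^4 - 5*u^3 - 12*u^2 + 44*u + 80) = (u - 4)*(u + 1)*(u^3 - u^2 - 16*u - 20) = (u - 4)*(u + 1)*(u + 2)*(u^2 - 3*u - 10) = (u - 4)*(u + 1)*(u + 2)^2*(u - 5)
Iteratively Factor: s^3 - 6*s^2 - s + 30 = (s - 3)*(s^2 - 3*s - 10) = (s - 5)*(s - 3)*(s + 2)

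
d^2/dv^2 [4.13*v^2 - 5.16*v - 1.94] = 8.26000000000000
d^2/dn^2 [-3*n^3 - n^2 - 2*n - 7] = -18*n - 2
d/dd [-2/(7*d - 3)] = 14/(7*d - 3)^2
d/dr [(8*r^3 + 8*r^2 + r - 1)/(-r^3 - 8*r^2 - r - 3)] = (-56*r^4 - 14*r^3 - 75*r^2 - 64*r - 4)/(r^6 + 16*r^5 + 66*r^4 + 22*r^3 + 49*r^2 + 6*r + 9)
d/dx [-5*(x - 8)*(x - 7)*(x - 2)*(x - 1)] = -20*x^3 + 270*x^2 - 1030*x + 990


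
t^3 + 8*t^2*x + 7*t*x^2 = t*(t + x)*(t + 7*x)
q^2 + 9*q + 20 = (q + 4)*(q + 5)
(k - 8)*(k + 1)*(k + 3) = k^3 - 4*k^2 - 29*k - 24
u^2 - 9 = (u - 3)*(u + 3)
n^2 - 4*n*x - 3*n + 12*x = (n - 3)*(n - 4*x)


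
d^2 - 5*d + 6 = (d - 3)*(d - 2)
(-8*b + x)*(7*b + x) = -56*b^2 - b*x + x^2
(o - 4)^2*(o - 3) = o^3 - 11*o^2 + 40*o - 48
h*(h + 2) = h^2 + 2*h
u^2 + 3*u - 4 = (u - 1)*(u + 4)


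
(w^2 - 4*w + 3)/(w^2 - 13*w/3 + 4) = 3*(w - 1)/(3*w - 4)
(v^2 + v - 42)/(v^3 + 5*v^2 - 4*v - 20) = (v^2 + v - 42)/(v^3 + 5*v^2 - 4*v - 20)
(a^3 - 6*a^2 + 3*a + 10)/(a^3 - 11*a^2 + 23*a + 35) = (a - 2)/(a - 7)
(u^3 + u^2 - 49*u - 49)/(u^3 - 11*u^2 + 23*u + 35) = (u + 7)/(u - 5)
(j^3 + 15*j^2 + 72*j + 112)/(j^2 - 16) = (j^2 + 11*j + 28)/(j - 4)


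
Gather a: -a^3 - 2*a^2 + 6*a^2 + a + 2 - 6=-a^3 + 4*a^2 + a - 4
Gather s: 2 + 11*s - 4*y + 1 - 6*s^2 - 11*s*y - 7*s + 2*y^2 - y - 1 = -6*s^2 + s*(4 - 11*y) + 2*y^2 - 5*y + 2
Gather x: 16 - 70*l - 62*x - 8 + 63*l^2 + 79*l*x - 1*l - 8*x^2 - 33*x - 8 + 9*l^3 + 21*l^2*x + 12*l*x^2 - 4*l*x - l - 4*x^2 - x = 9*l^3 + 63*l^2 - 72*l + x^2*(12*l - 12) + x*(21*l^2 + 75*l - 96)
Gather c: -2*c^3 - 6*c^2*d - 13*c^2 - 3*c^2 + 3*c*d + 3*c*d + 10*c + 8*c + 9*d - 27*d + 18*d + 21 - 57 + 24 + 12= -2*c^3 + c^2*(-6*d - 16) + c*(6*d + 18)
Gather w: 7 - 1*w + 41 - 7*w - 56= -8*w - 8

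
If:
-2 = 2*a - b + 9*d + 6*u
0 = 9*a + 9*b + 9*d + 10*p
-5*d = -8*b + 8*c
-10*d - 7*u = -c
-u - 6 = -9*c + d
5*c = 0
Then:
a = 3/8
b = 35/4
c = 0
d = 14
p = -333/16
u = -20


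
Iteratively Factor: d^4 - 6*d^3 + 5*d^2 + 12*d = (d)*(d^3 - 6*d^2 + 5*d + 12) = d*(d - 4)*(d^2 - 2*d - 3) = d*(d - 4)*(d - 3)*(d + 1)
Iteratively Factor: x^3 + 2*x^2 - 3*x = (x)*(x^2 + 2*x - 3) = x*(x - 1)*(x + 3)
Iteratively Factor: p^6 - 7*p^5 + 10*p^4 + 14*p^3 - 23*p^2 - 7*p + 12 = (p - 3)*(p^5 - 4*p^4 - 2*p^3 + 8*p^2 + p - 4) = (p - 3)*(p - 1)*(p^4 - 3*p^3 - 5*p^2 + 3*p + 4) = (p - 3)*(p - 1)*(p + 1)*(p^3 - 4*p^2 - p + 4) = (p - 3)*(p - 1)*(p + 1)^2*(p^2 - 5*p + 4) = (p - 4)*(p - 3)*(p - 1)*(p + 1)^2*(p - 1)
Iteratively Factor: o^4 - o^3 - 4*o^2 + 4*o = (o + 2)*(o^3 - 3*o^2 + 2*o) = (o - 2)*(o + 2)*(o^2 - o) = o*(o - 2)*(o + 2)*(o - 1)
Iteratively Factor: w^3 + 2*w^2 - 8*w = (w)*(w^2 + 2*w - 8) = w*(w + 4)*(w - 2)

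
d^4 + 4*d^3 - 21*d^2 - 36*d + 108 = (d - 3)*(d - 2)*(d + 3)*(d + 6)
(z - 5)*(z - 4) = z^2 - 9*z + 20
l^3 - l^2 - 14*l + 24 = (l - 3)*(l - 2)*(l + 4)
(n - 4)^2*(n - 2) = n^3 - 10*n^2 + 32*n - 32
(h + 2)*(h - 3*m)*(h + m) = h^3 - 2*h^2*m + 2*h^2 - 3*h*m^2 - 4*h*m - 6*m^2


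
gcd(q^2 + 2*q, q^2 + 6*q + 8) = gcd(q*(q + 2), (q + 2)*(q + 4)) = q + 2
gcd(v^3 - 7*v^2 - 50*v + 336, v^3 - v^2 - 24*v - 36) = v - 6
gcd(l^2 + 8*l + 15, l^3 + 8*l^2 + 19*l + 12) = l + 3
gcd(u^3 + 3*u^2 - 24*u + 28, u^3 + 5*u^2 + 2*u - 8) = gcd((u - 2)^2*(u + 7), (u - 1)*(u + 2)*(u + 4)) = 1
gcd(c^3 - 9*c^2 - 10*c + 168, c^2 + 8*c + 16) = c + 4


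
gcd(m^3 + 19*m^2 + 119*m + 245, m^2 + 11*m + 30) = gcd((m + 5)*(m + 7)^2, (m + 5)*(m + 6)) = m + 5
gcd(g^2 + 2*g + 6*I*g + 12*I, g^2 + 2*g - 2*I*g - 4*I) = g + 2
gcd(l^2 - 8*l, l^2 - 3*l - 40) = l - 8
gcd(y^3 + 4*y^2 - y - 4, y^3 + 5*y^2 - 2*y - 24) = y + 4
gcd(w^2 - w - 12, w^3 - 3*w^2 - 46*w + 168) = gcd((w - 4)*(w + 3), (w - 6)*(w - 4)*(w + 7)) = w - 4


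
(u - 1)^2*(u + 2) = u^3 - 3*u + 2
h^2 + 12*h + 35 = (h + 5)*(h + 7)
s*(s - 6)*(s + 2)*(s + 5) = s^4 + s^3 - 32*s^2 - 60*s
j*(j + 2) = j^2 + 2*j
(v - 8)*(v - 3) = v^2 - 11*v + 24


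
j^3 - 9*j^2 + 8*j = j*(j - 8)*(j - 1)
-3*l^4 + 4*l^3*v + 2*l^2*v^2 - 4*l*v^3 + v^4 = (-3*l + v)*(-l + v)^2*(l + v)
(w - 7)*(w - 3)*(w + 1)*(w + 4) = w^4 - 5*w^3 - 25*w^2 + 65*w + 84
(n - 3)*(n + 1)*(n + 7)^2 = n^4 + 12*n^3 + 18*n^2 - 140*n - 147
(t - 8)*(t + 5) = t^2 - 3*t - 40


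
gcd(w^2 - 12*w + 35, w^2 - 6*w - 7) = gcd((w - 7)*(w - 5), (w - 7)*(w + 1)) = w - 7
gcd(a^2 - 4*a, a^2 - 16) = a - 4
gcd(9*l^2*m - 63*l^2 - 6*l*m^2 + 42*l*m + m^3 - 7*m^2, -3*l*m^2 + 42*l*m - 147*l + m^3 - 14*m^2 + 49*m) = 3*l*m - 21*l - m^2 + 7*m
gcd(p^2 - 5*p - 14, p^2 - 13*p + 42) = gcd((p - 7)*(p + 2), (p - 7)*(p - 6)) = p - 7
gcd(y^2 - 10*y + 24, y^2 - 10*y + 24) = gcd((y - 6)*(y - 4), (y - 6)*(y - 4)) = y^2 - 10*y + 24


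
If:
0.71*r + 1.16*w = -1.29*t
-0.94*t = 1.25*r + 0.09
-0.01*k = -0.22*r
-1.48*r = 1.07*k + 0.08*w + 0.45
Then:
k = -0.40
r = -0.02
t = -0.07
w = 0.09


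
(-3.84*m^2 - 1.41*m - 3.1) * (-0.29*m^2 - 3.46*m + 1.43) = 1.1136*m^4 + 13.6953*m^3 + 0.2864*m^2 + 8.7097*m - 4.433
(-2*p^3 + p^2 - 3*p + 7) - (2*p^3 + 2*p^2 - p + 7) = -4*p^3 - p^2 - 2*p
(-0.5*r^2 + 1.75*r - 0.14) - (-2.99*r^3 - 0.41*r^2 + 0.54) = 2.99*r^3 - 0.09*r^2 + 1.75*r - 0.68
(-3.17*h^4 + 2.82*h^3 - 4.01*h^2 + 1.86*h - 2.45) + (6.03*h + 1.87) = -3.17*h^4 + 2.82*h^3 - 4.01*h^2 + 7.89*h - 0.58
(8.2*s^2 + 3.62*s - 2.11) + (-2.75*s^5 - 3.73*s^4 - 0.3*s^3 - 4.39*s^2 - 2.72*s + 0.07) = -2.75*s^5 - 3.73*s^4 - 0.3*s^3 + 3.81*s^2 + 0.9*s - 2.04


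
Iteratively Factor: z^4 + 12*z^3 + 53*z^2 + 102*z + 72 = (z + 4)*(z^3 + 8*z^2 + 21*z + 18) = (z + 3)*(z + 4)*(z^2 + 5*z + 6) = (z + 3)^2*(z + 4)*(z + 2)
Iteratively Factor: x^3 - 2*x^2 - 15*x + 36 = (x - 3)*(x^2 + x - 12) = (x - 3)*(x + 4)*(x - 3)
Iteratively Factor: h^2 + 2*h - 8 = (h + 4)*(h - 2)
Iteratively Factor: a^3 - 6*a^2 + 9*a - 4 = (a - 4)*(a^2 - 2*a + 1) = (a - 4)*(a - 1)*(a - 1)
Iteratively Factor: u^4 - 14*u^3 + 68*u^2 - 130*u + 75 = (u - 5)*(u^3 - 9*u^2 + 23*u - 15) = (u - 5)*(u - 1)*(u^2 - 8*u + 15) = (u - 5)^2*(u - 1)*(u - 3)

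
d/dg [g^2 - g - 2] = 2*g - 1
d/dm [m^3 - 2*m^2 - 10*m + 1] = 3*m^2 - 4*m - 10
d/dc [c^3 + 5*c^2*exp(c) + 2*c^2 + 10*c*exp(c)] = 5*c^2*exp(c) + 3*c^2 + 20*c*exp(c) + 4*c + 10*exp(c)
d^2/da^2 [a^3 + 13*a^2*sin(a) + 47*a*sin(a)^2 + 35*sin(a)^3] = -13*a^2*sin(a) + 52*a*cos(a) + 94*a*cos(2*a) + 6*a - sin(a)/4 + 94*sin(2*a) + 315*sin(3*a)/4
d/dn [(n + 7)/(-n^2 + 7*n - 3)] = (-n^2 + 7*n + (n + 7)*(2*n - 7) - 3)/(n^2 - 7*n + 3)^2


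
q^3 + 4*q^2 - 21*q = q*(q - 3)*(q + 7)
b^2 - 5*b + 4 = (b - 4)*(b - 1)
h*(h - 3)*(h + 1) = h^3 - 2*h^2 - 3*h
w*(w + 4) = w^2 + 4*w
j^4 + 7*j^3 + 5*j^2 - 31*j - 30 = (j - 2)*(j + 1)*(j + 3)*(j + 5)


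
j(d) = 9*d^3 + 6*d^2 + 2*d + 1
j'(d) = 27*d^2 + 12*d + 2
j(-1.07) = -5.30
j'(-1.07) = 20.07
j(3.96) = 661.90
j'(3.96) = 472.92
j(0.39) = 3.23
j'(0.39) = 10.79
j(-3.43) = -298.45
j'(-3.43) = 278.49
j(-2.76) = -148.04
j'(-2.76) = 174.56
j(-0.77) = -1.09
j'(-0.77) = 8.77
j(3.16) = 351.22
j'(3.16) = 309.53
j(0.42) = 3.57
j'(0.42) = 11.80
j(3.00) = 304.00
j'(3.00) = 281.00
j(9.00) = 7066.00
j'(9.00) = 2297.00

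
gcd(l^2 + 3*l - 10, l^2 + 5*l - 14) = l - 2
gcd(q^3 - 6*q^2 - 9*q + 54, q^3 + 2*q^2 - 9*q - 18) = q^2 - 9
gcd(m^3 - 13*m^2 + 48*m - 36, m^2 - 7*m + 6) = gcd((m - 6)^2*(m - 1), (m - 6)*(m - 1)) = m^2 - 7*m + 6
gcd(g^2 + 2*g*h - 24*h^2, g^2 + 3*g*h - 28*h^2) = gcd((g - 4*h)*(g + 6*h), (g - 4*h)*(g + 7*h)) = g - 4*h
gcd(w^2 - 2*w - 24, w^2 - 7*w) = 1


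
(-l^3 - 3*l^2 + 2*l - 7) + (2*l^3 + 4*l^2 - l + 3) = l^3 + l^2 + l - 4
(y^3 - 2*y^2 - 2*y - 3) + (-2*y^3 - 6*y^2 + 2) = -y^3 - 8*y^2 - 2*y - 1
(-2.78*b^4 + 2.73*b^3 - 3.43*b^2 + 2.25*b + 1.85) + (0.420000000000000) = -2.78*b^4 + 2.73*b^3 - 3.43*b^2 + 2.25*b + 2.27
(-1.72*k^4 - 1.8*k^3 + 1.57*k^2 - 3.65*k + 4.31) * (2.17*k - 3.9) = -3.7324*k^5 + 2.802*k^4 + 10.4269*k^3 - 14.0435*k^2 + 23.5877*k - 16.809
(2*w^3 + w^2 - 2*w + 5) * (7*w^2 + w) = 14*w^5 + 9*w^4 - 13*w^3 + 33*w^2 + 5*w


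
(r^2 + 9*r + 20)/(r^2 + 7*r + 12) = (r + 5)/(r + 3)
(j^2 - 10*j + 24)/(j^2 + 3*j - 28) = (j - 6)/(j + 7)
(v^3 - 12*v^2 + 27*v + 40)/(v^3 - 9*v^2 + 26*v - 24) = (v^3 - 12*v^2 + 27*v + 40)/(v^3 - 9*v^2 + 26*v - 24)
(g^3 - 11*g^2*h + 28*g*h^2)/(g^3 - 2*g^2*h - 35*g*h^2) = (g - 4*h)/(g + 5*h)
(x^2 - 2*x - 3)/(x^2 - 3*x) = (x + 1)/x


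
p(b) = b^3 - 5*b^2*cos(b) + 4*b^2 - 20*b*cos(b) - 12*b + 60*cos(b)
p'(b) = 5*b^2*sin(b) + 3*b^2 + 20*b*sin(b) - 10*b*cos(b) + 8*b - 60*sin(b) - 20*cos(b) - 12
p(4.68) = 138.59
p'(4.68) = -49.73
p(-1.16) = 48.28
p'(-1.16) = 49.51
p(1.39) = -2.21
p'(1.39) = -23.35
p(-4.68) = 39.84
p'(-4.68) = -28.67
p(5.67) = 67.71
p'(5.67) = -56.15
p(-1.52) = 27.97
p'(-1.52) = 61.27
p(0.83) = 20.33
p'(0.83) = -51.88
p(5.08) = 112.04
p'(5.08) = -78.62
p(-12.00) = -1362.42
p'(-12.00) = 633.75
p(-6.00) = 0.00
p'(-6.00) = 86.41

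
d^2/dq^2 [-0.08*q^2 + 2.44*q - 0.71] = -0.160000000000000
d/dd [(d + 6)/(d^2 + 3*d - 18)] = -1/(d^2 - 6*d + 9)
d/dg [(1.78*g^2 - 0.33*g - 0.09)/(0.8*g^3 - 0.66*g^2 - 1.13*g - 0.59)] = (-1.424*g^4 + 0.528*g^3 - 2.0132*g^2 - 2.2192*g + 0.093)/(0.64*g^6 - 1.056*g^5 - 1.3724*g^4 + 0.5476*g^3 + 2.0557*g^2 + 1.3334*g + 0.3481)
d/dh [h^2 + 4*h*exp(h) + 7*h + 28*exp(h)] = 4*h*exp(h) + 2*h + 32*exp(h) + 7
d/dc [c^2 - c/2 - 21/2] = 2*c - 1/2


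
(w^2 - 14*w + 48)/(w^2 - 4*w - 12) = (w - 8)/(w + 2)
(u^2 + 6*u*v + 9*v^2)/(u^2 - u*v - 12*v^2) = (u + 3*v)/(u - 4*v)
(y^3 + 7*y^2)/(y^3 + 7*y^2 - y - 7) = y^2/(y^2 - 1)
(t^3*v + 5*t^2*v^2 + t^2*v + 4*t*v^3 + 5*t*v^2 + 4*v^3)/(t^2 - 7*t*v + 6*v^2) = v*(t^3 + 5*t^2*v + t^2 + 4*t*v^2 + 5*t*v + 4*v^2)/(t^2 - 7*t*v + 6*v^2)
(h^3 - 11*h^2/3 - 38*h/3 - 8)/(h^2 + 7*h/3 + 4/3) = h - 6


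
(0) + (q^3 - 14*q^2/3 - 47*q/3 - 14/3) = q^3 - 14*q^2/3 - 47*q/3 - 14/3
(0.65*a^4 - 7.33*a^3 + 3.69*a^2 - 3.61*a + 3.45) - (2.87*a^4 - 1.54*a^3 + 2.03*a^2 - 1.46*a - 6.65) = -2.22*a^4 - 5.79*a^3 + 1.66*a^2 - 2.15*a + 10.1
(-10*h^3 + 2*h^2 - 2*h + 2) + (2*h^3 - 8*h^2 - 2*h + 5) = -8*h^3 - 6*h^2 - 4*h + 7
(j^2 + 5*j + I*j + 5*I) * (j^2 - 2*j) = j^4 + 3*j^3 + I*j^3 - 10*j^2 + 3*I*j^2 - 10*I*j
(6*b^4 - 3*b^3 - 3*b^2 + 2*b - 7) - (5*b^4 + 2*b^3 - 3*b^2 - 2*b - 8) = b^4 - 5*b^3 + 4*b + 1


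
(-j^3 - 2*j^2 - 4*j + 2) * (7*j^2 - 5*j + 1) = -7*j^5 - 9*j^4 - 19*j^3 + 32*j^2 - 14*j + 2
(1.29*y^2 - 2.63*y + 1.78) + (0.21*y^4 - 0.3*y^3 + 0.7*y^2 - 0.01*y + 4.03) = 0.21*y^4 - 0.3*y^3 + 1.99*y^2 - 2.64*y + 5.81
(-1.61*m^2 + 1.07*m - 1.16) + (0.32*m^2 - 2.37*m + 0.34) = -1.29*m^2 - 1.3*m - 0.82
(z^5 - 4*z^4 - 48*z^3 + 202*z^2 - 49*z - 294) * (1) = z^5 - 4*z^4 - 48*z^3 + 202*z^2 - 49*z - 294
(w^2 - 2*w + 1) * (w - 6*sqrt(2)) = w^3 - 6*sqrt(2)*w^2 - 2*w^2 + w + 12*sqrt(2)*w - 6*sqrt(2)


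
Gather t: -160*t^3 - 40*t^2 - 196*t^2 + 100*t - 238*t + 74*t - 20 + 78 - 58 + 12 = -160*t^3 - 236*t^2 - 64*t + 12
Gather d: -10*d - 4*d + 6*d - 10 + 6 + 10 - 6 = -8*d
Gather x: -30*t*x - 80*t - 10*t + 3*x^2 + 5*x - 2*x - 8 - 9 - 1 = -90*t + 3*x^2 + x*(3 - 30*t) - 18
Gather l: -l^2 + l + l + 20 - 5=-l^2 + 2*l + 15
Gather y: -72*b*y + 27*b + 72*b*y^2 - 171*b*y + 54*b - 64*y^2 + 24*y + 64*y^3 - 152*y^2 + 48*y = 81*b + 64*y^3 + y^2*(72*b - 216) + y*(72 - 243*b)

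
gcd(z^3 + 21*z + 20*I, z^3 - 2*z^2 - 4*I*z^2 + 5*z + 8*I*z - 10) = z^2 - 4*I*z + 5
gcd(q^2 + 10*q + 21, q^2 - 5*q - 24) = q + 3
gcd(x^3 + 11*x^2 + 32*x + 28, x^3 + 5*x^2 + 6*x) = x + 2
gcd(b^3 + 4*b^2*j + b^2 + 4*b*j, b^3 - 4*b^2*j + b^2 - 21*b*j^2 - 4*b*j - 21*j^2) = b + 1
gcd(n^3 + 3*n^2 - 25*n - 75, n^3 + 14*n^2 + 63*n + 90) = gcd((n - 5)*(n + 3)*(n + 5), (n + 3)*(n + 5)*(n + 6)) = n^2 + 8*n + 15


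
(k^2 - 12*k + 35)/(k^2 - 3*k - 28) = (k - 5)/(k + 4)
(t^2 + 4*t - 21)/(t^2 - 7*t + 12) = (t + 7)/(t - 4)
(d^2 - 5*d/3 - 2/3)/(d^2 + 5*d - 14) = (d + 1/3)/(d + 7)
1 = 1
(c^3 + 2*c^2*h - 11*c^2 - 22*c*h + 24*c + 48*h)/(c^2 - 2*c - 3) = (c^2 + 2*c*h - 8*c - 16*h)/(c + 1)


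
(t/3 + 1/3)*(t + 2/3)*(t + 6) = t^3/3 + 23*t^2/9 + 32*t/9 + 4/3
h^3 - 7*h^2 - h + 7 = (h - 7)*(h - 1)*(h + 1)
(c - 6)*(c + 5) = c^2 - c - 30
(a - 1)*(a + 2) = a^2 + a - 2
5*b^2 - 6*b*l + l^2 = (-5*b + l)*(-b + l)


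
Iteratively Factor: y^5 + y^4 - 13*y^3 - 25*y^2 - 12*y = (y + 3)*(y^4 - 2*y^3 - 7*y^2 - 4*y) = (y + 1)*(y + 3)*(y^3 - 3*y^2 - 4*y) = y*(y + 1)*(y + 3)*(y^2 - 3*y - 4) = y*(y + 1)^2*(y + 3)*(y - 4)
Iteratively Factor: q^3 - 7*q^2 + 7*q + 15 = (q - 5)*(q^2 - 2*q - 3) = (q - 5)*(q - 3)*(q + 1)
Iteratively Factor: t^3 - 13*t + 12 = (t - 3)*(t^2 + 3*t - 4) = (t - 3)*(t - 1)*(t + 4)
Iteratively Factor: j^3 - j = (j + 1)*(j^2 - j) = (j - 1)*(j + 1)*(j)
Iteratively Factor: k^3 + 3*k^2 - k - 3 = (k + 3)*(k^2 - 1) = (k + 1)*(k + 3)*(k - 1)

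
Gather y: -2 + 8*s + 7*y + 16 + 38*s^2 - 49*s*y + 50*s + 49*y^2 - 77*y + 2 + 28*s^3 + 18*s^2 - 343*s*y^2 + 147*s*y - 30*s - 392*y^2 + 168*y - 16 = 28*s^3 + 56*s^2 + 28*s + y^2*(-343*s - 343) + y*(98*s + 98)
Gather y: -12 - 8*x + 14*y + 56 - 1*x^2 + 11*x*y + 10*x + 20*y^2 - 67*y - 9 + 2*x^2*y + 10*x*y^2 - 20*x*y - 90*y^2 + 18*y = -x^2 + 2*x + y^2*(10*x - 70) + y*(2*x^2 - 9*x - 35) + 35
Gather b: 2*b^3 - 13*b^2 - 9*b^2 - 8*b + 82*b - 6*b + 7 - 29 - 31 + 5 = 2*b^3 - 22*b^2 + 68*b - 48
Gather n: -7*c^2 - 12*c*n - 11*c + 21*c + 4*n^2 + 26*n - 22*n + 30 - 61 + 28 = -7*c^2 + 10*c + 4*n^2 + n*(4 - 12*c) - 3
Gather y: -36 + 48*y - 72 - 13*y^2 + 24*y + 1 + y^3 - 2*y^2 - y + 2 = y^3 - 15*y^2 + 71*y - 105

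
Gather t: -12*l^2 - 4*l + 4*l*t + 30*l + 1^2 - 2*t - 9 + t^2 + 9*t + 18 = -12*l^2 + 26*l + t^2 + t*(4*l + 7) + 10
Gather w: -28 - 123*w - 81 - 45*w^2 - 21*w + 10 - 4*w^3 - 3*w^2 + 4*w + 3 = -4*w^3 - 48*w^2 - 140*w - 96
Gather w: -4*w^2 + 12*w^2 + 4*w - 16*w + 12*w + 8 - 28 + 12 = 8*w^2 - 8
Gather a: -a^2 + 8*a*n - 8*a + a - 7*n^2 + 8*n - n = -a^2 + a*(8*n - 7) - 7*n^2 + 7*n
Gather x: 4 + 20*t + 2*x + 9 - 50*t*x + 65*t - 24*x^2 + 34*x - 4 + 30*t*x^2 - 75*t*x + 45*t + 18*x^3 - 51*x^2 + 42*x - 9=130*t + 18*x^3 + x^2*(30*t - 75) + x*(78 - 125*t)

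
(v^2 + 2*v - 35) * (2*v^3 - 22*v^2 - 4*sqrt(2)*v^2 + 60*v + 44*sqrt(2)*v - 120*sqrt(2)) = 2*v^5 - 18*v^4 - 4*sqrt(2)*v^4 - 54*v^3 + 36*sqrt(2)*v^3 + 108*sqrt(2)*v^2 + 890*v^2 - 1780*sqrt(2)*v - 2100*v + 4200*sqrt(2)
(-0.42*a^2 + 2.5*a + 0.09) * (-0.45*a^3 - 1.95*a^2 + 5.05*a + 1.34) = 0.189*a^5 - 0.306*a^4 - 7.0365*a^3 + 11.8867*a^2 + 3.8045*a + 0.1206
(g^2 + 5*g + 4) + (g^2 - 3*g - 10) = 2*g^2 + 2*g - 6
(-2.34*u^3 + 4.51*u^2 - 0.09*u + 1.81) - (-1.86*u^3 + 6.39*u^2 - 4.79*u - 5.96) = -0.48*u^3 - 1.88*u^2 + 4.7*u + 7.77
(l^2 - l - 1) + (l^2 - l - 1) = 2*l^2 - 2*l - 2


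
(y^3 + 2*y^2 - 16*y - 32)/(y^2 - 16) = y + 2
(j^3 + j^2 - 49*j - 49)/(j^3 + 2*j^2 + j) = (j^2 - 49)/(j*(j + 1))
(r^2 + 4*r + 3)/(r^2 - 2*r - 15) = (r + 1)/(r - 5)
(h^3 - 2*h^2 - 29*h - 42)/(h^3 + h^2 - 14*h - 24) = (h - 7)/(h - 4)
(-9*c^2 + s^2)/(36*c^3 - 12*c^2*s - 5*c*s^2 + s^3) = (-3*c + s)/(12*c^2 - 8*c*s + s^2)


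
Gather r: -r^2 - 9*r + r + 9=-r^2 - 8*r + 9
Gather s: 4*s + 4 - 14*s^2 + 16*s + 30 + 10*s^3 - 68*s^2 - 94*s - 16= 10*s^3 - 82*s^2 - 74*s + 18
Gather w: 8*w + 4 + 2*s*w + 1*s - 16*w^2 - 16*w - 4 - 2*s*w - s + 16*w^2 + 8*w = 0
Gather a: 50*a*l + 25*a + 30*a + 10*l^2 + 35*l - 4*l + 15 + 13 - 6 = a*(50*l + 55) + 10*l^2 + 31*l + 22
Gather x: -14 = -14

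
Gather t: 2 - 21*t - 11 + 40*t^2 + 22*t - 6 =40*t^2 + t - 15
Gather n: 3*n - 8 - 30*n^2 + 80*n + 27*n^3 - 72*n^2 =27*n^3 - 102*n^2 + 83*n - 8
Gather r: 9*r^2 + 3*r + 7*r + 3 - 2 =9*r^2 + 10*r + 1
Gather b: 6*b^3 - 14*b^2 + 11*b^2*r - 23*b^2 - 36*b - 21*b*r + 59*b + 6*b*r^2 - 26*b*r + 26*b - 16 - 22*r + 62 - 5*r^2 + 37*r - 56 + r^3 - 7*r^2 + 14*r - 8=6*b^3 + b^2*(11*r - 37) + b*(6*r^2 - 47*r + 49) + r^3 - 12*r^2 + 29*r - 18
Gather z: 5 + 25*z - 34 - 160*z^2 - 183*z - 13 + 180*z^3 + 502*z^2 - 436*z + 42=180*z^3 + 342*z^2 - 594*z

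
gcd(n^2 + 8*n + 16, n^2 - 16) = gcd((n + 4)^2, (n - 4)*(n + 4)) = n + 4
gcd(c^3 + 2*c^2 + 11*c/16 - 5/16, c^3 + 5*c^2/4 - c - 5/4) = c^2 + 9*c/4 + 5/4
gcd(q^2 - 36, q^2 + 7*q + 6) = q + 6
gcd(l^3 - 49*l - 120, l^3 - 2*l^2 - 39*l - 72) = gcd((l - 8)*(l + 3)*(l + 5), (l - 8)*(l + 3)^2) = l^2 - 5*l - 24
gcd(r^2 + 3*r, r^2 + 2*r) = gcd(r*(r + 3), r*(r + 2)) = r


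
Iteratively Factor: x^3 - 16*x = (x + 4)*(x^2 - 4*x) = (x - 4)*(x + 4)*(x)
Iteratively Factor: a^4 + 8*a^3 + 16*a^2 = (a)*(a^3 + 8*a^2 + 16*a) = a^2*(a^2 + 8*a + 16) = a^2*(a + 4)*(a + 4)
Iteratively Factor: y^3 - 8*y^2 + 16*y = (y - 4)*(y^2 - 4*y) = (y - 4)^2*(y)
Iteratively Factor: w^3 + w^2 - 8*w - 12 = (w - 3)*(w^2 + 4*w + 4) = (w - 3)*(w + 2)*(w + 2)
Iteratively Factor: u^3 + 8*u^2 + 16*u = (u + 4)*(u^2 + 4*u) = u*(u + 4)*(u + 4)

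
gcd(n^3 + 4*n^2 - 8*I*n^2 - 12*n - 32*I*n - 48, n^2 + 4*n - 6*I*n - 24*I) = n^2 + n*(4 - 6*I) - 24*I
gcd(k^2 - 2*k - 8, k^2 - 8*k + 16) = k - 4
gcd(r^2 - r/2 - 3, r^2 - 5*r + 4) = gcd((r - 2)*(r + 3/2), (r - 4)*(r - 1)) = 1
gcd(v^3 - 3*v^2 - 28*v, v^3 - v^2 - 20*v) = v^2 + 4*v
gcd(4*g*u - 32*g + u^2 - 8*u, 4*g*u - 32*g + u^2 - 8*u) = 4*g*u - 32*g + u^2 - 8*u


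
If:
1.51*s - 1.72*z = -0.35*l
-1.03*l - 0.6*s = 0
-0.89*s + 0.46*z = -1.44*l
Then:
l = 0.00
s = 0.00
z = 0.00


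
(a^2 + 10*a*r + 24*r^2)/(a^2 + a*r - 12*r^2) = (-a - 6*r)/(-a + 3*r)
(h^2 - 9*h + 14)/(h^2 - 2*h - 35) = (h - 2)/(h + 5)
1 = 1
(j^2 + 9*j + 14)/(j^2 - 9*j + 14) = (j^2 + 9*j + 14)/(j^2 - 9*j + 14)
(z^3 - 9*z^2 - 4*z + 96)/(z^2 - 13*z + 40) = (z^2 - z - 12)/(z - 5)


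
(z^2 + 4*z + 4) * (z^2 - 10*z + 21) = z^4 - 6*z^3 - 15*z^2 + 44*z + 84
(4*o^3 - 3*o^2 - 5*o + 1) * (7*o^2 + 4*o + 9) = 28*o^5 - 5*o^4 - 11*o^3 - 40*o^2 - 41*o + 9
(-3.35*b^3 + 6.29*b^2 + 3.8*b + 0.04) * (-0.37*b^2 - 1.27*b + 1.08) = 1.2395*b^5 + 1.9272*b^4 - 13.0123*b^3 + 1.9524*b^2 + 4.0532*b + 0.0432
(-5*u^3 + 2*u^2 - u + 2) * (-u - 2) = 5*u^4 + 8*u^3 - 3*u^2 - 4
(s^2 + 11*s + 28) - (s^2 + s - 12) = 10*s + 40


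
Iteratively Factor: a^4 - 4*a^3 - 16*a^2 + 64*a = (a - 4)*(a^3 - 16*a) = (a - 4)^2*(a^2 + 4*a) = a*(a - 4)^2*(a + 4)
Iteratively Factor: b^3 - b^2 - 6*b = (b - 3)*(b^2 + 2*b) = (b - 3)*(b + 2)*(b)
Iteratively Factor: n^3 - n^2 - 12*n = (n)*(n^2 - n - 12) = n*(n + 3)*(n - 4)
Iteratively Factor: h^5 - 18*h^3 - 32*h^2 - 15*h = (h)*(h^4 - 18*h^2 - 32*h - 15) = h*(h + 1)*(h^3 - h^2 - 17*h - 15) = h*(h - 5)*(h + 1)*(h^2 + 4*h + 3) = h*(h - 5)*(h + 1)*(h + 3)*(h + 1)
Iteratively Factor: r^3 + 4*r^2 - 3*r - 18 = (r + 3)*(r^2 + r - 6) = (r + 3)^2*(r - 2)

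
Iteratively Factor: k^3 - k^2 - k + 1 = (k - 1)*(k^2 - 1) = (k - 1)^2*(k + 1)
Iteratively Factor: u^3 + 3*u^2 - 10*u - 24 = (u - 3)*(u^2 + 6*u + 8) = (u - 3)*(u + 2)*(u + 4)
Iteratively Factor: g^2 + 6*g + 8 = (g + 4)*(g + 2)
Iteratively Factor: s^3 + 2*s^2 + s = (s + 1)*(s^2 + s) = (s + 1)^2*(s)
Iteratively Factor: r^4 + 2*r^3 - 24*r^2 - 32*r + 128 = (r - 4)*(r^3 + 6*r^2 - 32) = (r - 4)*(r + 4)*(r^2 + 2*r - 8) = (r - 4)*(r + 4)^2*(r - 2)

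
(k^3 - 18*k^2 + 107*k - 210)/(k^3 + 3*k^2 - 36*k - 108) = (k^2 - 12*k + 35)/(k^2 + 9*k + 18)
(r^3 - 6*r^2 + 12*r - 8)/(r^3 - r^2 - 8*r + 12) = (r - 2)/(r + 3)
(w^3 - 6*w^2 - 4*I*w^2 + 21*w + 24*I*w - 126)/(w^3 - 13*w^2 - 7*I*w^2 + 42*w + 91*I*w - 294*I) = (w + 3*I)/(w - 7)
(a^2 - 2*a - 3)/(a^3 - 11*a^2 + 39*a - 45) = (a + 1)/(a^2 - 8*a + 15)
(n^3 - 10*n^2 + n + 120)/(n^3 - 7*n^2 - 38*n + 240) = (n + 3)/(n + 6)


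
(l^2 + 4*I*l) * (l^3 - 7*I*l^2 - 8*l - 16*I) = l^5 - 3*I*l^4 + 20*l^3 - 48*I*l^2 + 64*l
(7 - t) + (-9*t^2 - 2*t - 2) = -9*t^2 - 3*t + 5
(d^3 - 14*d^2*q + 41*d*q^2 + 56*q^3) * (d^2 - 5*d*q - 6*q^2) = d^5 - 19*d^4*q + 105*d^3*q^2 - 65*d^2*q^3 - 526*d*q^4 - 336*q^5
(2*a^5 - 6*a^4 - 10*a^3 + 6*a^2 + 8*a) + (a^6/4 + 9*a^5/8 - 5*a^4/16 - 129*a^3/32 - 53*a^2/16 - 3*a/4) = a^6/4 + 25*a^5/8 - 101*a^4/16 - 449*a^3/32 + 43*a^2/16 + 29*a/4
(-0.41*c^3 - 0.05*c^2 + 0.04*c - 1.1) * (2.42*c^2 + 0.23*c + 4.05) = -0.9922*c^5 - 0.2153*c^4 - 1.5752*c^3 - 2.8553*c^2 - 0.0910000000000001*c - 4.455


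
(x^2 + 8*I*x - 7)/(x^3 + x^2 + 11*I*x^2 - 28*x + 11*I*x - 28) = (x + I)/(x^2 + x*(1 + 4*I) + 4*I)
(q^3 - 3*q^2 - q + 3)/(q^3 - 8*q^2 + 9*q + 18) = (q - 1)/(q - 6)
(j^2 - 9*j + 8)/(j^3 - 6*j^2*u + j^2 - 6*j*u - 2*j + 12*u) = (8 - j)/(-j^2 + 6*j*u - 2*j + 12*u)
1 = 1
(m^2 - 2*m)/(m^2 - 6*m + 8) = m/(m - 4)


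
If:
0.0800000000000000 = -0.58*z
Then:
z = -0.14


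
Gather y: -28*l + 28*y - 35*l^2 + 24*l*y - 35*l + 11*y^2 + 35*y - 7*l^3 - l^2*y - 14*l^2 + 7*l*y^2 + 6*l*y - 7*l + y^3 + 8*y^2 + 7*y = -7*l^3 - 49*l^2 - 70*l + y^3 + y^2*(7*l + 19) + y*(-l^2 + 30*l + 70)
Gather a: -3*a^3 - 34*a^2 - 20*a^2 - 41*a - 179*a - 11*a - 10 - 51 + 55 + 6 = -3*a^3 - 54*a^2 - 231*a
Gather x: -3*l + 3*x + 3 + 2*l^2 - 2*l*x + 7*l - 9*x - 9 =2*l^2 + 4*l + x*(-2*l - 6) - 6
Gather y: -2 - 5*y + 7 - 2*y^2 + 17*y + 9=-2*y^2 + 12*y + 14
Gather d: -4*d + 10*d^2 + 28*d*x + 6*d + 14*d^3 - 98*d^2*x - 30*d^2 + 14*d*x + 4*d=14*d^3 + d^2*(-98*x - 20) + d*(42*x + 6)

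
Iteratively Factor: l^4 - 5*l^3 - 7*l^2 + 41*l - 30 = (l - 5)*(l^3 - 7*l + 6) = (l - 5)*(l - 2)*(l^2 + 2*l - 3) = (l - 5)*(l - 2)*(l + 3)*(l - 1)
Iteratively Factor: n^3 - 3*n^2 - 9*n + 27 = (n - 3)*(n^2 - 9) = (n - 3)^2*(n + 3)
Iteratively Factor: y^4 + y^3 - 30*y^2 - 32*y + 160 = (y + 4)*(y^3 - 3*y^2 - 18*y + 40) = (y - 2)*(y + 4)*(y^2 - y - 20) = (y - 2)*(y + 4)^2*(y - 5)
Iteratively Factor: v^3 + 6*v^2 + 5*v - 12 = (v + 4)*(v^2 + 2*v - 3) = (v + 3)*(v + 4)*(v - 1)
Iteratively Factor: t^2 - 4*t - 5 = (t + 1)*(t - 5)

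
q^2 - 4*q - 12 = (q - 6)*(q + 2)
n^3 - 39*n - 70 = (n - 7)*(n + 2)*(n + 5)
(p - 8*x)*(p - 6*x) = p^2 - 14*p*x + 48*x^2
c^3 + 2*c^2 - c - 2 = (c - 1)*(c + 1)*(c + 2)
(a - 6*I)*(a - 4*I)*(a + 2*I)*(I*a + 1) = I*a^4 + 9*a^3 - 12*I*a^2 + 44*a - 48*I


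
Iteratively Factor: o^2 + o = (o)*(o + 1)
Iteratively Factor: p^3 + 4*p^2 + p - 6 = (p - 1)*(p^2 + 5*p + 6) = (p - 1)*(p + 3)*(p + 2)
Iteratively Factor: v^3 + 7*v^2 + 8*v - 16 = (v - 1)*(v^2 + 8*v + 16) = (v - 1)*(v + 4)*(v + 4)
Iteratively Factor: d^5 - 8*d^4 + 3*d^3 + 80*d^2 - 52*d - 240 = (d - 4)*(d^4 - 4*d^3 - 13*d^2 + 28*d + 60) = (d - 4)*(d + 2)*(d^3 - 6*d^2 - d + 30) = (d - 4)*(d + 2)^2*(d^2 - 8*d + 15) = (d - 4)*(d - 3)*(d + 2)^2*(d - 5)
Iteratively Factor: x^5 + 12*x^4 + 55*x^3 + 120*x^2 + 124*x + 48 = (x + 4)*(x^4 + 8*x^3 + 23*x^2 + 28*x + 12) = (x + 3)*(x + 4)*(x^3 + 5*x^2 + 8*x + 4) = (x + 2)*(x + 3)*(x + 4)*(x^2 + 3*x + 2) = (x + 1)*(x + 2)*(x + 3)*(x + 4)*(x + 2)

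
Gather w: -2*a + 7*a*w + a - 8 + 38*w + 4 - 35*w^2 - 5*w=-a - 35*w^2 + w*(7*a + 33) - 4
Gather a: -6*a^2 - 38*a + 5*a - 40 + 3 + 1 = -6*a^2 - 33*a - 36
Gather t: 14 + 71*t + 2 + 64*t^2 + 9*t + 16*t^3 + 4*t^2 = 16*t^3 + 68*t^2 + 80*t + 16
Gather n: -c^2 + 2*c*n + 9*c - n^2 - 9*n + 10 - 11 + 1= -c^2 + 9*c - n^2 + n*(2*c - 9)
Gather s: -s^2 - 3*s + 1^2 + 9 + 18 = -s^2 - 3*s + 28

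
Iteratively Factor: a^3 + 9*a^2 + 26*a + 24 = (a + 4)*(a^2 + 5*a + 6) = (a + 2)*(a + 4)*(a + 3)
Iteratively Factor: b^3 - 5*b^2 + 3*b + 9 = (b + 1)*(b^2 - 6*b + 9) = (b - 3)*(b + 1)*(b - 3)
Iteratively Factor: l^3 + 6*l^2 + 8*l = (l + 2)*(l^2 + 4*l) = l*(l + 2)*(l + 4)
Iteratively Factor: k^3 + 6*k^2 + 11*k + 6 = (k + 3)*(k^2 + 3*k + 2) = (k + 2)*(k + 3)*(k + 1)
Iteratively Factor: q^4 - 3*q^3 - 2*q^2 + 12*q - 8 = (q + 2)*(q^3 - 5*q^2 + 8*q - 4) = (q - 2)*(q + 2)*(q^2 - 3*q + 2) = (q - 2)*(q - 1)*(q + 2)*(q - 2)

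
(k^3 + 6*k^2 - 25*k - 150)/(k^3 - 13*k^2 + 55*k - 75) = (k^2 + 11*k + 30)/(k^2 - 8*k + 15)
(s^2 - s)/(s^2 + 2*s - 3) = s/(s + 3)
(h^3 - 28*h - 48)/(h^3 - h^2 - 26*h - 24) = (h + 2)/(h + 1)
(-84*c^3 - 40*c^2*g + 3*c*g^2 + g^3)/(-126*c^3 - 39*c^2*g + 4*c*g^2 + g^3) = (2*c + g)/(3*c + g)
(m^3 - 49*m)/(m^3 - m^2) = (m^2 - 49)/(m*(m - 1))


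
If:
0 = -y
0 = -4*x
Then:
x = 0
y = 0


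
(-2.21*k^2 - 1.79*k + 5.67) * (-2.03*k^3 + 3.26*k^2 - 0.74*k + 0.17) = 4.4863*k^5 - 3.5709*k^4 - 15.7101*k^3 + 19.4331*k^2 - 4.5001*k + 0.9639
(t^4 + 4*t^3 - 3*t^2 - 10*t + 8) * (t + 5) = t^5 + 9*t^4 + 17*t^3 - 25*t^2 - 42*t + 40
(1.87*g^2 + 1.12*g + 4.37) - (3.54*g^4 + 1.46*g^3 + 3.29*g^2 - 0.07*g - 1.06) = -3.54*g^4 - 1.46*g^3 - 1.42*g^2 + 1.19*g + 5.43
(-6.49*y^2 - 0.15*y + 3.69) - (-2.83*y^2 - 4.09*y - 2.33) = -3.66*y^2 + 3.94*y + 6.02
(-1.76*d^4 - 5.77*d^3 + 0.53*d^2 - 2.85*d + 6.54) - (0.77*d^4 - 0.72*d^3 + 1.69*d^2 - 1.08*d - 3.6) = -2.53*d^4 - 5.05*d^3 - 1.16*d^2 - 1.77*d + 10.14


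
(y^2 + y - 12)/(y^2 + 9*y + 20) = (y - 3)/(y + 5)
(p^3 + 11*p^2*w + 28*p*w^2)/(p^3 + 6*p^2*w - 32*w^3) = p*(p + 7*w)/(p^2 + 2*p*w - 8*w^2)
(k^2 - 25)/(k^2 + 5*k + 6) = (k^2 - 25)/(k^2 + 5*k + 6)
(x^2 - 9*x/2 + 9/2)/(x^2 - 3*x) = (x - 3/2)/x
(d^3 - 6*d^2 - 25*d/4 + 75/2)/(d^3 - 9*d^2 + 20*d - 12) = (d^2 - 25/4)/(d^2 - 3*d + 2)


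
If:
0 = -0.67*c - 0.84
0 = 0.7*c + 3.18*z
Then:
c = -1.25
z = 0.28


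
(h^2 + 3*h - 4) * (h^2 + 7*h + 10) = h^4 + 10*h^3 + 27*h^2 + 2*h - 40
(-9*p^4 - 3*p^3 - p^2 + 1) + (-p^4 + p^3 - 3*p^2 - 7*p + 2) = -10*p^4 - 2*p^3 - 4*p^2 - 7*p + 3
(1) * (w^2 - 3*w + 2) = w^2 - 3*w + 2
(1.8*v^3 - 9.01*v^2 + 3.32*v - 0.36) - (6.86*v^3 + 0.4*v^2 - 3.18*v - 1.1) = -5.06*v^3 - 9.41*v^2 + 6.5*v + 0.74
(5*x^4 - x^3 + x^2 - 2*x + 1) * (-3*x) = -15*x^5 + 3*x^4 - 3*x^3 + 6*x^2 - 3*x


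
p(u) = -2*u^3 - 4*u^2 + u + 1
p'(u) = -6*u^2 - 8*u + 1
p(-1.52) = -2.74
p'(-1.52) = -0.70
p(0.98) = -3.74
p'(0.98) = -12.60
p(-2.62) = 6.89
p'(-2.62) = -19.23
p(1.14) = -6.02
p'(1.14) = -15.92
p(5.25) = -393.41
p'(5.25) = -206.38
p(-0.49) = -0.22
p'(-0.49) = 3.48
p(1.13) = -5.86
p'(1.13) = -15.70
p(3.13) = -96.39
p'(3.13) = -82.82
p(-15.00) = 5836.00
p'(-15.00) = -1229.00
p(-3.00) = 16.00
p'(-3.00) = -29.00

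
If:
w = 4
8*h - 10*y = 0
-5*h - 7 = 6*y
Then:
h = -5/7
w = 4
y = -4/7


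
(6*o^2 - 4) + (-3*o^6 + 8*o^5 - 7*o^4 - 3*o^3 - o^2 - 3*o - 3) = -3*o^6 + 8*o^5 - 7*o^4 - 3*o^3 + 5*o^2 - 3*o - 7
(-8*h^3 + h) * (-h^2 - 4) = 8*h^5 + 31*h^3 - 4*h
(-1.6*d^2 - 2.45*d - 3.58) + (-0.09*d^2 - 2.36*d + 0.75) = -1.69*d^2 - 4.81*d - 2.83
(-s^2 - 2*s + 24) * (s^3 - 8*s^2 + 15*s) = -s^5 + 6*s^4 + 25*s^3 - 222*s^2 + 360*s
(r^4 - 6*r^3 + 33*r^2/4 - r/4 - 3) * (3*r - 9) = 3*r^5 - 27*r^4 + 315*r^3/4 - 75*r^2 - 27*r/4 + 27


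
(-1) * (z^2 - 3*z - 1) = -z^2 + 3*z + 1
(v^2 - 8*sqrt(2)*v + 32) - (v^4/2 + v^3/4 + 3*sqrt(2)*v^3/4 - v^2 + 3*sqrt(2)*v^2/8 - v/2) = -v^4/2 - 3*sqrt(2)*v^3/4 - v^3/4 - 3*sqrt(2)*v^2/8 + 2*v^2 - 8*sqrt(2)*v + v/2 + 32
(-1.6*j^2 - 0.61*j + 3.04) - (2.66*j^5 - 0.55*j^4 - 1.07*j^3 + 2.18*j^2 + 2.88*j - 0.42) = -2.66*j^5 + 0.55*j^4 + 1.07*j^3 - 3.78*j^2 - 3.49*j + 3.46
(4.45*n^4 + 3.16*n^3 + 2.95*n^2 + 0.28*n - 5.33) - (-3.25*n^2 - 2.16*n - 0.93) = 4.45*n^4 + 3.16*n^3 + 6.2*n^2 + 2.44*n - 4.4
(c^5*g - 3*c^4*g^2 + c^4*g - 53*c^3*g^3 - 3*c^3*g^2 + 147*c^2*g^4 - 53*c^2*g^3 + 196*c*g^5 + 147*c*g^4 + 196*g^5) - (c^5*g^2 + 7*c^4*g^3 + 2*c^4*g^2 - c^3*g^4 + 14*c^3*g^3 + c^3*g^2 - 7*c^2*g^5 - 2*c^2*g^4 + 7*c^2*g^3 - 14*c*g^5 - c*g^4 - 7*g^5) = -c^5*g^2 + c^5*g - 7*c^4*g^3 - 5*c^4*g^2 + c^4*g + c^3*g^4 - 67*c^3*g^3 - 4*c^3*g^2 + 7*c^2*g^5 + 149*c^2*g^4 - 60*c^2*g^3 + 210*c*g^5 + 148*c*g^4 + 203*g^5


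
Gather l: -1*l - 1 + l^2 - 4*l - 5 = l^2 - 5*l - 6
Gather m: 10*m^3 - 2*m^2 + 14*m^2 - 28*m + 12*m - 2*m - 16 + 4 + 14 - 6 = 10*m^3 + 12*m^2 - 18*m - 4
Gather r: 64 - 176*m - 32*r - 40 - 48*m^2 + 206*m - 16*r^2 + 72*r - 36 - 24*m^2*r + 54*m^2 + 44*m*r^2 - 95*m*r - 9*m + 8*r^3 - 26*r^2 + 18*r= 6*m^2 + 21*m + 8*r^3 + r^2*(44*m - 42) + r*(-24*m^2 - 95*m + 58) - 12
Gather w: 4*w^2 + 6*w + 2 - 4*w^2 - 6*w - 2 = 0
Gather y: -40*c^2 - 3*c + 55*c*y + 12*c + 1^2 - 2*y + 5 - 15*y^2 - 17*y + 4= -40*c^2 + 9*c - 15*y^2 + y*(55*c - 19) + 10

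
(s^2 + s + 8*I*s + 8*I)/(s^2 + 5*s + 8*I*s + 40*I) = (s + 1)/(s + 5)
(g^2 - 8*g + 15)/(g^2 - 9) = (g - 5)/(g + 3)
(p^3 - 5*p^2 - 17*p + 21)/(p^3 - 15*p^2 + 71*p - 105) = (p^2 + 2*p - 3)/(p^2 - 8*p + 15)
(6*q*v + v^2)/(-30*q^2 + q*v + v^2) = -v/(5*q - v)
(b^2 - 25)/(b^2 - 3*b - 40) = (b - 5)/(b - 8)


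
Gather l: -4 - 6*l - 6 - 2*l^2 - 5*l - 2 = -2*l^2 - 11*l - 12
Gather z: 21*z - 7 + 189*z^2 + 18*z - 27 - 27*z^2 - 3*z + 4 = 162*z^2 + 36*z - 30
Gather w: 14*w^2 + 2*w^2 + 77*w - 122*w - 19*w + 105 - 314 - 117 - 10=16*w^2 - 64*w - 336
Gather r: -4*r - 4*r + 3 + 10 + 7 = 20 - 8*r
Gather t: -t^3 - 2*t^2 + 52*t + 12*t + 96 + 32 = -t^3 - 2*t^2 + 64*t + 128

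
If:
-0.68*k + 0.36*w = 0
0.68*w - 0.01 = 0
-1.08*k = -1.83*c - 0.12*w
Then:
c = 0.00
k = 0.01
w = 0.01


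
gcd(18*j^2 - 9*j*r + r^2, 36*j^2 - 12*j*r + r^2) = -6*j + r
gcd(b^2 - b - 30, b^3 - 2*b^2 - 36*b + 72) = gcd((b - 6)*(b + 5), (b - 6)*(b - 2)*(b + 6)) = b - 6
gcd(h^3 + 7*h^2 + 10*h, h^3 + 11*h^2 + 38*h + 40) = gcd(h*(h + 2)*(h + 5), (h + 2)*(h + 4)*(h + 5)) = h^2 + 7*h + 10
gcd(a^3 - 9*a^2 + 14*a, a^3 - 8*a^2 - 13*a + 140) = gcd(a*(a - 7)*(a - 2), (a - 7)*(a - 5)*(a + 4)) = a - 7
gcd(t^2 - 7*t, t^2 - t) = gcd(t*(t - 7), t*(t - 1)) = t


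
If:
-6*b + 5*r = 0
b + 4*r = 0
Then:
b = 0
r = 0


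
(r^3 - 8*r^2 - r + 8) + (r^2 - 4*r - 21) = r^3 - 7*r^2 - 5*r - 13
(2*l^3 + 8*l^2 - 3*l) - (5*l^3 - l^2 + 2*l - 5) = -3*l^3 + 9*l^2 - 5*l + 5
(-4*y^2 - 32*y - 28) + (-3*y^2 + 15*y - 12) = -7*y^2 - 17*y - 40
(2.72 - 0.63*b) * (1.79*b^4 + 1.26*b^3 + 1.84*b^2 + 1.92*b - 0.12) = -1.1277*b^5 + 4.075*b^4 + 2.268*b^3 + 3.7952*b^2 + 5.298*b - 0.3264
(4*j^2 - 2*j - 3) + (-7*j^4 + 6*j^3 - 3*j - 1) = -7*j^4 + 6*j^3 + 4*j^2 - 5*j - 4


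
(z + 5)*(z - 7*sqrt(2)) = z^2 - 7*sqrt(2)*z + 5*z - 35*sqrt(2)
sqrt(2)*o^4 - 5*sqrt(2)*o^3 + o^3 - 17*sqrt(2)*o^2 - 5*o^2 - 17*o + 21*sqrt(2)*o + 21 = (o - 7)*(o - 1)*(o + 3)*(sqrt(2)*o + 1)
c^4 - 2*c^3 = c^3*(c - 2)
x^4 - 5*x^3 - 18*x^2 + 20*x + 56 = (x - 7)*(x - 2)*(x + 2)^2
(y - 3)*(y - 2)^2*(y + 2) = y^4 - 5*y^3 + 2*y^2 + 20*y - 24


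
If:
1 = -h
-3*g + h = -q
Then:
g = q/3 - 1/3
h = -1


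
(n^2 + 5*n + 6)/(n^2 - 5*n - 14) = (n + 3)/(n - 7)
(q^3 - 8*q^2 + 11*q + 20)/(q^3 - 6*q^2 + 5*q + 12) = (q - 5)/(q - 3)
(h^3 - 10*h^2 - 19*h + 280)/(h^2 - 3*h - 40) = h - 7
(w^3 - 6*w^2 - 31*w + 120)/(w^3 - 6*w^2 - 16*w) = (w^2 + 2*w - 15)/(w*(w + 2))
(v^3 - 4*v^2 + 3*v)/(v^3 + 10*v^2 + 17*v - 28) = v*(v - 3)/(v^2 + 11*v + 28)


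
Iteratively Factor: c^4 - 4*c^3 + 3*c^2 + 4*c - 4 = (c + 1)*(c^3 - 5*c^2 + 8*c - 4) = (c - 2)*(c + 1)*(c^2 - 3*c + 2) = (c - 2)*(c - 1)*(c + 1)*(c - 2)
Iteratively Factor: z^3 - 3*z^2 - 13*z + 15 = (z - 5)*(z^2 + 2*z - 3) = (z - 5)*(z + 3)*(z - 1)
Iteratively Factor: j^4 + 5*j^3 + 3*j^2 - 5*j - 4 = (j + 1)*(j^3 + 4*j^2 - j - 4) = (j + 1)*(j + 4)*(j^2 - 1) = (j - 1)*(j + 1)*(j + 4)*(j + 1)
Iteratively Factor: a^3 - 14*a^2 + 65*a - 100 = (a - 4)*(a^2 - 10*a + 25) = (a - 5)*(a - 4)*(a - 5)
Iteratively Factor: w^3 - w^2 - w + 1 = (w + 1)*(w^2 - 2*w + 1) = (w - 1)*(w + 1)*(w - 1)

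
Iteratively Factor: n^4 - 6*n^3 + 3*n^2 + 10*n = (n - 5)*(n^3 - n^2 - 2*n) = n*(n - 5)*(n^2 - n - 2) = n*(n - 5)*(n + 1)*(n - 2)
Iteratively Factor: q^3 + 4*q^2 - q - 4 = (q + 4)*(q^2 - 1) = (q + 1)*(q + 4)*(q - 1)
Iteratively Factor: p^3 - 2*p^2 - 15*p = (p - 5)*(p^2 + 3*p) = p*(p - 5)*(p + 3)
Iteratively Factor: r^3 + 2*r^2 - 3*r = (r)*(r^2 + 2*r - 3) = r*(r + 3)*(r - 1)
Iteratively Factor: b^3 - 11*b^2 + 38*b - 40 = (b - 5)*(b^2 - 6*b + 8) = (b - 5)*(b - 4)*(b - 2)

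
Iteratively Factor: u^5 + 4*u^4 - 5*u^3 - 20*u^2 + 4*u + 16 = (u - 1)*(u^4 + 5*u^3 - 20*u - 16) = (u - 1)*(u + 1)*(u^3 + 4*u^2 - 4*u - 16) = (u - 2)*(u - 1)*(u + 1)*(u^2 + 6*u + 8) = (u - 2)*(u - 1)*(u + 1)*(u + 2)*(u + 4)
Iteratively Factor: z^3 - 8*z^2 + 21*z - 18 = (z - 3)*(z^2 - 5*z + 6) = (z - 3)*(z - 2)*(z - 3)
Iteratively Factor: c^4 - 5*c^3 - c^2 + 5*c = (c - 5)*(c^3 - c) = c*(c - 5)*(c^2 - 1) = c*(c - 5)*(c - 1)*(c + 1)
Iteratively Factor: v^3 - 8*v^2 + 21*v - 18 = (v - 3)*(v^2 - 5*v + 6) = (v - 3)*(v - 2)*(v - 3)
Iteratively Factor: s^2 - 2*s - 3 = (s - 3)*(s + 1)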